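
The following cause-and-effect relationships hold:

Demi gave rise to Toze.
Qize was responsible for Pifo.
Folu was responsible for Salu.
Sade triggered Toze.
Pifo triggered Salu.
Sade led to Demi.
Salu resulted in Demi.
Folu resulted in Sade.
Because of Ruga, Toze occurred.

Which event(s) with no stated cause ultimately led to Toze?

Folu, Qize, Ruga

Tracing upstream from Toze: Toze ← Sade ← Folu.
A separate upstream branch: Toze ← Demi ← Salu ← Pifo ← Qize.
A separate upstream branch: Toze ← Ruga.
Each of those chain origins has no stated cause.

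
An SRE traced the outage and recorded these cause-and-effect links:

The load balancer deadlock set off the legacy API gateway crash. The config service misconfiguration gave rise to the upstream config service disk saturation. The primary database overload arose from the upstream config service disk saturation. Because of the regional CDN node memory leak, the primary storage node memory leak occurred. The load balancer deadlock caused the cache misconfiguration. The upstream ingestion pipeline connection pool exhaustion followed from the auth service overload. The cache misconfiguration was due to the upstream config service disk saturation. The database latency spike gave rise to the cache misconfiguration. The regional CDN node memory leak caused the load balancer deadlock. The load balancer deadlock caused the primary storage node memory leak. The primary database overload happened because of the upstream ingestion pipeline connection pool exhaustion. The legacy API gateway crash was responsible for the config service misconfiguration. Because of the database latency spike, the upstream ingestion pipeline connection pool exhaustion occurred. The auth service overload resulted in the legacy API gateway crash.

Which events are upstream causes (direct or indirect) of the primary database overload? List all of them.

Immediate causes of the primary database overload: the upstream config service disk saturation, the upstream ingestion pipeline connection pool exhaustion.
Further upstream: the regional CDN node memory leak, the load balancer deadlock, the database latency spike, the auth service overload, the legacy API gateway crash, the config service misconfiguration.

the auth service overload, the config service misconfiguration, the database latency spike, the legacy API gateway crash, the load balancer deadlock, the regional CDN node memory leak, the upstream config service disk saturation, the upstream ingestion pipeline connection pool exhaustion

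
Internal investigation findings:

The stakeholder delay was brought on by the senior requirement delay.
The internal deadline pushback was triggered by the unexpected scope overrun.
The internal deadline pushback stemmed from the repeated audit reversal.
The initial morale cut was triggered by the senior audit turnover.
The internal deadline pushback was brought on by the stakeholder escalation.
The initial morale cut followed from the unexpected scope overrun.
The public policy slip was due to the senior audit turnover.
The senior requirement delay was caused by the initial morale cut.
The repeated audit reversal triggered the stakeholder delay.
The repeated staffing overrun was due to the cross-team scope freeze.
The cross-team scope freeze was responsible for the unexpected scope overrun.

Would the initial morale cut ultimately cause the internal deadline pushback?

The initial morale cut leads to the senior requirement delay, the stakeholder delay; the internal deadline pushback is not among them.

No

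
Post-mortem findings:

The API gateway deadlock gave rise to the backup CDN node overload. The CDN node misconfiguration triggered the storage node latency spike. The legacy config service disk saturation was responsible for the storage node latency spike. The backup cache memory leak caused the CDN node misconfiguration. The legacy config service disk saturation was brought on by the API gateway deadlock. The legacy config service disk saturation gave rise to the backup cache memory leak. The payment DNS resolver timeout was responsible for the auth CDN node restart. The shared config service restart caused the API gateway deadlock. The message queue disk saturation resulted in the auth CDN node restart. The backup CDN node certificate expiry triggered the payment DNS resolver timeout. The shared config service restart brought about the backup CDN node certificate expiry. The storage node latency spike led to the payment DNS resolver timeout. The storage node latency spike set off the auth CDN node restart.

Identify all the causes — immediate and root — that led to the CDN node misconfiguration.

the API gateway deadlock, the backup cache memory leak, the legacy config service disk saturation, the shared config service restart

Immediate cause of the CDN node misconfiguration: the backup cache memory leak.
Further upstream: the shared config service restart, the API gateway deadlock, the legacy config service disk saturation.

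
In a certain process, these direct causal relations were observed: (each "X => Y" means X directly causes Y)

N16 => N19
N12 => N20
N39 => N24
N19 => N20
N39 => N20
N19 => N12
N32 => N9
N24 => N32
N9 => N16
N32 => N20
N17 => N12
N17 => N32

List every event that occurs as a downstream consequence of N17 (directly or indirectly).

N12, N16, N19, N20, N32, N9

Direct effects: N32, N12.
2 steps out: N9, N20.
3 steps out: N16.
4 steps out: N19.
Not reachable from it: N39, N24.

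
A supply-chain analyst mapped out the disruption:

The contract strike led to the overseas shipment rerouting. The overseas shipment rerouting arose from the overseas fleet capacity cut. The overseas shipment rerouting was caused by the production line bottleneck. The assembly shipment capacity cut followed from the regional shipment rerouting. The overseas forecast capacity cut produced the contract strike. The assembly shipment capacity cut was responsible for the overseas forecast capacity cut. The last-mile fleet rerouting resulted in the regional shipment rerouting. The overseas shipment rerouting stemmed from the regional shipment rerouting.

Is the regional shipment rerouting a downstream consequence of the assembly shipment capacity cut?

No

The assembly shipment capacity cut leads to the overseas forecast capacity cut, the contract strike, the overseas shipment rerouting; the regional shipment rerouting is not among them.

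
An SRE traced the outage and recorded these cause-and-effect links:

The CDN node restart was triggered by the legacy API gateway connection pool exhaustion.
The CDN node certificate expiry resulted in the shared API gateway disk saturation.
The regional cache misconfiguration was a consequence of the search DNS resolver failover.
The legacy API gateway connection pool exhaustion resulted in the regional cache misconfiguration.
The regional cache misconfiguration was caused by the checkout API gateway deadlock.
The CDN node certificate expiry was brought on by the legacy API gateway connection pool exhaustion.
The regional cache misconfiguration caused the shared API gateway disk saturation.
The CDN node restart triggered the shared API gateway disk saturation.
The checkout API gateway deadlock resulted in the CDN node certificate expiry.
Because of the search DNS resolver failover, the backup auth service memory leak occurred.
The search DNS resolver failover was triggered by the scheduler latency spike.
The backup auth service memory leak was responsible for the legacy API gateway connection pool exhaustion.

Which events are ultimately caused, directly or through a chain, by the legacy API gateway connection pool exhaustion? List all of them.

the CDN node certificate expiry, the CDN node restart, the regional cache misconfiguration, the shared API gateway disk saturation

Direct effects: the regional cache misconfiguration, the CDN node restart, the CDN node certificate expiry.
2 steps out: the shared API gateway disk saturation.
Not reachable from it: the checkout API gateway deadlock, the scheduler latency spike, the search DNS resolver failover, the backup auth service memory leak.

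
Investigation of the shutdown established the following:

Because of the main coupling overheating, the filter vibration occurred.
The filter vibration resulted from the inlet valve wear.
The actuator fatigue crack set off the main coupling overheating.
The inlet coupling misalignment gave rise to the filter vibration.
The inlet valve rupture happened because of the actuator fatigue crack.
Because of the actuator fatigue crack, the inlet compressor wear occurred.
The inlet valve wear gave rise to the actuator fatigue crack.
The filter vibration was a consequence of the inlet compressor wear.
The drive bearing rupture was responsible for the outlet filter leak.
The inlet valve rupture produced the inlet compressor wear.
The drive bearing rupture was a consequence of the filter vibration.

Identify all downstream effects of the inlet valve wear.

Direct effects: the actuator fatigue crack, the filter vibration.
2 steps out: the inlet valve rupture, the inlet compressor wear, the main coupling overheating, the drive bearing rupture.
3 steps out: the outlet filter leak.
Not reachable from it: the inlet coupling misalignment.

the actuator fatigue crack, the drive bearing rupture, the filter vibration, the inlet compressor wear, the inlet valve rupture, the main coupling overheating, the outlet filter leak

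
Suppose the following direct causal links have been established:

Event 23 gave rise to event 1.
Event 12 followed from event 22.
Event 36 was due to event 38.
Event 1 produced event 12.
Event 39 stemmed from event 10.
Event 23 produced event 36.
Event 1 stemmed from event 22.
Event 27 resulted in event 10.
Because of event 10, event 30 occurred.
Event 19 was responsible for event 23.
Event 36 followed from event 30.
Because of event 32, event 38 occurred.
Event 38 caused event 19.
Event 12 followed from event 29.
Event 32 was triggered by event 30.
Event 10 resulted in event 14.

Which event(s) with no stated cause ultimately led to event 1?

event 22, event 27

Tracing upstream from event 1: event 1 ← event 23 ← event 19 ← event 38 ← event 32 ← event 30 ← event 10 ← event 27.
A separate upstream branch: event 1 ← event 22.
Each of those chain origins has no stated cause.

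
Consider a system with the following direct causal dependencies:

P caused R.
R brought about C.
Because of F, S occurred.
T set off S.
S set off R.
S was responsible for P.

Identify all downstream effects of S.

C, P, R

Direct effects: P, R.
2 steps out: C.
Not reachable from it: T, F.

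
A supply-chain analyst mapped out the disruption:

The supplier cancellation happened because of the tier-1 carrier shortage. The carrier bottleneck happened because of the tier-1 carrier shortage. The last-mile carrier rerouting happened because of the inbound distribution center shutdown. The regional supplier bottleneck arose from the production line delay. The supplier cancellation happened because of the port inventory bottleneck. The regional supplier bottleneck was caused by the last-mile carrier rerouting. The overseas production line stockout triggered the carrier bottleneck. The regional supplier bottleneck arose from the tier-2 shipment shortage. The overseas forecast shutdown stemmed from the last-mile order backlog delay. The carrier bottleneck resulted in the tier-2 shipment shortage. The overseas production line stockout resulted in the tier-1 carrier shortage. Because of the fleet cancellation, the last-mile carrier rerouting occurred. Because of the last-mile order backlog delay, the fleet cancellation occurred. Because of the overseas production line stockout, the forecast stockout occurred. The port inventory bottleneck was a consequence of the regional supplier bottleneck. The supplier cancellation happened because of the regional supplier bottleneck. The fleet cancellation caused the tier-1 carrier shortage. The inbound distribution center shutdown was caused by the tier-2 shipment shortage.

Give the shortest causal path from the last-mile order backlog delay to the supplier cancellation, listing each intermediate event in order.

the last-mile order backlog delay → the fleet cancellation
the fleet cancellation → the tier-1 carrier shortage
the tier-1 carrier shortage → the supplier cancellation
Length: 3 steps.

the last-mile order backlog delay → the fleet cancellation → the tier-1 carrier shortage → the supplier cancellation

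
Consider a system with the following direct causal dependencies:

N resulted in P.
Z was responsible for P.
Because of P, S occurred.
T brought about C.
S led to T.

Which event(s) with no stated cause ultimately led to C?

N, Z

Tracing upstream from C: C ← T ← S ← P ← N.
A separate upstream branch: C ← T ← S ← P ← Z.
Each of those chain origins has no stated cause.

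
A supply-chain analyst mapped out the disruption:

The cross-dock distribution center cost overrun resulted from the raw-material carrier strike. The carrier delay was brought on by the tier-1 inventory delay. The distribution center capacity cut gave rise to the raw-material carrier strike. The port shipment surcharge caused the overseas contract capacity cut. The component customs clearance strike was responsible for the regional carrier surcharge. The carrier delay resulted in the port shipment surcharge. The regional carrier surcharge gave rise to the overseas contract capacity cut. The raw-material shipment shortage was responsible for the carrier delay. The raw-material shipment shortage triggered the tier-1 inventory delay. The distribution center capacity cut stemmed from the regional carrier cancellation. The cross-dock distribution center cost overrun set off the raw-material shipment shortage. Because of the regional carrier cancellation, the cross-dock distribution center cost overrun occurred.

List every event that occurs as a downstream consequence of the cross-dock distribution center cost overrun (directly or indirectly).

the carrier delay, the overseas contract capacity cut, the port shipment surcharge, the raw-material shipment shortage, the tier-1 inventory delay

Direct effects: the raw-material shipment shortage.
2 steps out: the tier-1 inventory delay, the carrier delay.
3 steps out: the port shipment surcharge.
4 steps out: the overseas contract capacity cut.
Not reachable from it: the regional carrier cancellation, the component customs clearance strike, the distribution center capacity cut, the raw-material carrier strike, the regional carrier surcharge.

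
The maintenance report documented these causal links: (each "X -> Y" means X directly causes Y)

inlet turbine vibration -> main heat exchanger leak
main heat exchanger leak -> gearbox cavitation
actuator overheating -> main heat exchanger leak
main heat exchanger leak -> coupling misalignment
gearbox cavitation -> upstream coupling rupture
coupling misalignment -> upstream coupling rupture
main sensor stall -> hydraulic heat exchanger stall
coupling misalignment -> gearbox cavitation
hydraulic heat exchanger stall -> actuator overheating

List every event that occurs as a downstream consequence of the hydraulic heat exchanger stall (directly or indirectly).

the actuator overheating, the coupling misalignment, the gearbox cavitation, the main heat exchanger leak, the upstream coupling rupture

Direct effects: the actuator overheating.
2 steps out: the main heat exchanger leak.
3 steps out: the coupling misalignment, the gearbox cavitation.
4 steps out: the upstream coupling rupture.
Not reachable from it: the main sensor stall, the inlet turbine vibration.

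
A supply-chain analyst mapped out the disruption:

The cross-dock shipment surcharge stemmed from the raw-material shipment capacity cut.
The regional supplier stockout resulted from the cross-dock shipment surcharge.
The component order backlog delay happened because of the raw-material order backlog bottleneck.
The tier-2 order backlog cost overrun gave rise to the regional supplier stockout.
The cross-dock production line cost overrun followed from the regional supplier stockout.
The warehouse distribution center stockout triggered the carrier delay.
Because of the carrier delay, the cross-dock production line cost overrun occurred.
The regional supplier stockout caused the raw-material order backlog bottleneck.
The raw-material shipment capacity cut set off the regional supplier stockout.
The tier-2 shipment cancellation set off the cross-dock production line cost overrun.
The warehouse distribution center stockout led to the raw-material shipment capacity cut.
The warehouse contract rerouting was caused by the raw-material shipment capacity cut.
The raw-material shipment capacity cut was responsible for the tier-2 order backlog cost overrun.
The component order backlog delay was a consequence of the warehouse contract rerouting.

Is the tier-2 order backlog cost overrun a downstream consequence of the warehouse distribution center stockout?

There is a causal chain: the warehouse distribution center stockout → the raw-material shipment capacity cut → the tier-2 order backlog cost overrun.

Yes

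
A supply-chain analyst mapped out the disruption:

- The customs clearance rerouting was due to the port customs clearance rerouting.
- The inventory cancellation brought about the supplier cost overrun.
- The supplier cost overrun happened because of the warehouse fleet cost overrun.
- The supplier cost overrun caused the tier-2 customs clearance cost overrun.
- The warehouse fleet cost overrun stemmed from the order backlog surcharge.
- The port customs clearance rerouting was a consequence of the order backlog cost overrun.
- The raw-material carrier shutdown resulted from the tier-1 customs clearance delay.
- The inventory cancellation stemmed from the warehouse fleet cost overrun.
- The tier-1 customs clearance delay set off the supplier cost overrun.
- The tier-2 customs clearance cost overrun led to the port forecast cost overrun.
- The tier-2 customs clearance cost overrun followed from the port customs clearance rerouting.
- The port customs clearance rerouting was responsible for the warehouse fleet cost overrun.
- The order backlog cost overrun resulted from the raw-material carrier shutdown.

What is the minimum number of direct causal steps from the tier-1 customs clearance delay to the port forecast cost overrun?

3

Shortest chain: the tier-1 customs clearance delay → the supplier cost overrun → the tier-2 customs clearance cost overrun → the port forecast cost overrun.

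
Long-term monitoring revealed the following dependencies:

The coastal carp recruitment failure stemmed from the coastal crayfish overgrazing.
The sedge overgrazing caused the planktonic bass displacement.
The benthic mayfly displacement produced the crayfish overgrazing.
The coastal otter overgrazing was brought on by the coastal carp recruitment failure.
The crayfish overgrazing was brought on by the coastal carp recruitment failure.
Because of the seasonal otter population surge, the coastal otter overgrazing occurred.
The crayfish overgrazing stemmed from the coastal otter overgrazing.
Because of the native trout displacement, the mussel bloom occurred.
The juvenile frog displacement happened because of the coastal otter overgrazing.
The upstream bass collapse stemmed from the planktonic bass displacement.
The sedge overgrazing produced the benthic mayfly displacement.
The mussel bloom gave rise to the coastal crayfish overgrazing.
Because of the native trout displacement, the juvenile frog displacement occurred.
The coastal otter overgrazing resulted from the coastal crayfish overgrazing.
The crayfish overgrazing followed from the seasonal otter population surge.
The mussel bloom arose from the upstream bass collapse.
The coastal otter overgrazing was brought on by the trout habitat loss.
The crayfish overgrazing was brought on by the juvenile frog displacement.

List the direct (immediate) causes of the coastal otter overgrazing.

Upstream contributors include the sedge overgrazing, the planktonic bass displacement, the native trout displacement, the upstream bass collapse, the mussel bloom, but only the coastal carp recruitment failure, the coastal crayfish overgrazing, the seasonal otter population surge, the trout habitat loss feed directly into the coastal otter overgrazing.

the coastal carp recruitment failure, the coastal crayfish overgrazing, the seasonal otter population surge, the trout habitat loss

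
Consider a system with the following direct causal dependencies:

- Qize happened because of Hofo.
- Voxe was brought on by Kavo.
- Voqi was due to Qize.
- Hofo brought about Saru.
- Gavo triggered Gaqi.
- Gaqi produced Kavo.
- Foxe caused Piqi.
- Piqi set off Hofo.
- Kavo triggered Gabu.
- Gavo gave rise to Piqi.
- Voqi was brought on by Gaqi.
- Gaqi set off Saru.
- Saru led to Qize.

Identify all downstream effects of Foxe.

Hofo, Piqi, Qize, Saru, Voqi

Direct effects: Piqi.
2 steps out: Hofo.
3 steps out: Saru, Qize.
4 steps out: Voqi.
Not reachable from it: Gavo, Gaqi, Kavo, Voxe, Gabu.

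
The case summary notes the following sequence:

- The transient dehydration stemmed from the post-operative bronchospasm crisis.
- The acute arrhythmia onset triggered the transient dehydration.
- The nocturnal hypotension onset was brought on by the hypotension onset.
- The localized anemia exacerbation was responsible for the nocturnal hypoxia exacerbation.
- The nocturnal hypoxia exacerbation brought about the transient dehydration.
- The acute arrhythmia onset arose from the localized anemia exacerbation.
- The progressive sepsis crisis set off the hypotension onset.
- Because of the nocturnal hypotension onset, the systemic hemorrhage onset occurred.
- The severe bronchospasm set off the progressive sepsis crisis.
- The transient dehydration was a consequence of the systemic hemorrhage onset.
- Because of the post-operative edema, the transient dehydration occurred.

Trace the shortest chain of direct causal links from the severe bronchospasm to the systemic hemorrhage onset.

the severe bronchospasm → the progressive sepsis crisis → the hypotension onset → the nocturnal hypotension onset → the systemic hemorrhage onset

the severe bronchospasm → the progressive sepsis crisis
the progressive sepsis crisis → the hypotension onset
the hypotension onset → the nocturnal hypotension onset
the nocturnal hypotension onset → the systemic hemorrhage onset
Length: 4 steps.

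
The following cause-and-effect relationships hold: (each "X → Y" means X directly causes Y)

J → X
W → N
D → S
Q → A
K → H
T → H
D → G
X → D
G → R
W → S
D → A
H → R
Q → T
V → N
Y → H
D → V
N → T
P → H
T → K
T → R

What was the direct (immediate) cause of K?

Upstream contributors include J, X, D, Q, W, V, N, but only T feeds directly into K.

T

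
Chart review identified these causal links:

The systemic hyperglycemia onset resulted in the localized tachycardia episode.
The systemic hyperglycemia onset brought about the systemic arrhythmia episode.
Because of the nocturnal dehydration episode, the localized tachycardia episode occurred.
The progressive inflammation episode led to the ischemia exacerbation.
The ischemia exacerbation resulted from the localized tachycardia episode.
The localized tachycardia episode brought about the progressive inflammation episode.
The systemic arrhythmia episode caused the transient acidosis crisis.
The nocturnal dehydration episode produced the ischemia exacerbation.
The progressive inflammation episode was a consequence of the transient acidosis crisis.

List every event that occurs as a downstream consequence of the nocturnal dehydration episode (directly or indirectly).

Direct effects: the localized tachycardia episode, the ischemia exacerbation.
2 steps out: the progressive inflammation episode.
Not reachable from it: the systemic hyperglycemia onset, the systemic arrhythmia episode, the transient acidosis crisis.

the ischemia exacerbation, the localized tachycardia episode, the progressive inflammation episode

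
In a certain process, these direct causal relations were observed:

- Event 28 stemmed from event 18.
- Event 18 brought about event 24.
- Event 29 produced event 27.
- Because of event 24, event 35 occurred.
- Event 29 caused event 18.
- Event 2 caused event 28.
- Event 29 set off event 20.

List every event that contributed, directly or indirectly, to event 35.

event 18, event 24, event 29

Immediate cause of event 35: event 24.
Further upstream: event 29, event 18.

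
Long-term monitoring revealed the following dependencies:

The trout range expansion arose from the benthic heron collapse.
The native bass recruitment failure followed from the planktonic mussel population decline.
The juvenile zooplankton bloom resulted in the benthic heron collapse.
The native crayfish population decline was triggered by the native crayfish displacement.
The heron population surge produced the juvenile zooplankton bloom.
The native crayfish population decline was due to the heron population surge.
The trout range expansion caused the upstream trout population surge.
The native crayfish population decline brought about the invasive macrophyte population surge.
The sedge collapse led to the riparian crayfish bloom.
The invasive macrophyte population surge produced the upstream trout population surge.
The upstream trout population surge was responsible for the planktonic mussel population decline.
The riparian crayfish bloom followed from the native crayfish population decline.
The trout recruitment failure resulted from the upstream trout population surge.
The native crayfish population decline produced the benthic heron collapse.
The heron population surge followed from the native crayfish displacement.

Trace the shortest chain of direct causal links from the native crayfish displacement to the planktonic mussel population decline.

the native crayfish displacement → the native crayfish population decline
the native crayfish population decline → the invasive macrophyte population surge
the invasive macrophyte population surge → the upstream trout population surge
the upstream trout population surge → the planktonic mussel population decline
Length: 4 steps.

the native crayfish displacement → the native crayfish population decline → the invasive macrophyte population surge → the upstream trout population surge → the planktonic mussel population decline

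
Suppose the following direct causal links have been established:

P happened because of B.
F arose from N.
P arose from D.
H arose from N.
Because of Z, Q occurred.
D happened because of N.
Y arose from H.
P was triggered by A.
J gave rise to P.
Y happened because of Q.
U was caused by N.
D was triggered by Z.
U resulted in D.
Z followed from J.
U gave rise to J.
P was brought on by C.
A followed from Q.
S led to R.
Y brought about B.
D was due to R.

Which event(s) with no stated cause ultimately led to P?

Tracing upstream from P: P ← D ← R ← S.
A separate upstream branch: P ← D ← N.
A separate upstream branch: P ← C.
Each of those chain origins has no stated cause.

C, N, S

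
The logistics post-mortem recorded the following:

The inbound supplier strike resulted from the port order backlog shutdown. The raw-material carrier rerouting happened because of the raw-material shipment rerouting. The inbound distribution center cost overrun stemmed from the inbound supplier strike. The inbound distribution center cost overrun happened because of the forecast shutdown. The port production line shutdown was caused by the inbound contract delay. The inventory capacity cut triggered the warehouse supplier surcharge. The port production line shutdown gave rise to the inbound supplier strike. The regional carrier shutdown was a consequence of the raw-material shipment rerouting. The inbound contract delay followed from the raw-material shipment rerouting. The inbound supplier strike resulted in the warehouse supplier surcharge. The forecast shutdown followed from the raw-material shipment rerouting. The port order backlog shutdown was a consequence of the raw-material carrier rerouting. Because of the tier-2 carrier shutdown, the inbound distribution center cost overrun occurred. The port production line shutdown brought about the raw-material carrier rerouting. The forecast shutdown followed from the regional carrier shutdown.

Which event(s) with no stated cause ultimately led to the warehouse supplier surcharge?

Tracing upstream from the warehouse supplier surcharge: the warehouse supplier surcharge ← the inbound supplier strike ← the port production line shutdown ← the inbound contract delay ← the raw-material shipment rerouting.
A separate upstream branch: the warehouse supplier surcharge ← the inventory capacity cut.
Each of those chain origins has no stated cause.

the inventory capacity cut, the raw-material shipment rerouting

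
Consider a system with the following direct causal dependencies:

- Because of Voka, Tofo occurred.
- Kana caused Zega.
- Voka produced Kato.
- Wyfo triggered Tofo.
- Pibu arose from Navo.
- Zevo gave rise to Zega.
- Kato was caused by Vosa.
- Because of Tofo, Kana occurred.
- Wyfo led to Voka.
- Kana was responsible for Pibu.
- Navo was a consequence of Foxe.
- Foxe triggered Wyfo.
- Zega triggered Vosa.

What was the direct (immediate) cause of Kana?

Upstream contributors include Foxe, Wyfo, Voka, but only Tofo feeds directly into Kana.

Tofo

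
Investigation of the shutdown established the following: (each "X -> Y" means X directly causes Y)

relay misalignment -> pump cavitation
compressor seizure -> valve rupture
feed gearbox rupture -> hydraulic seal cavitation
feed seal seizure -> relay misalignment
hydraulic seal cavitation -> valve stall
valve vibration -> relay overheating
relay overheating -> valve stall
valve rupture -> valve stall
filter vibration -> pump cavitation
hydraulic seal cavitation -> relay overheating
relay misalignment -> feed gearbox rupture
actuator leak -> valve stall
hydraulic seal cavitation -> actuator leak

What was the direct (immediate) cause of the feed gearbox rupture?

Upstream contributors include the feed seal seizure, but only the relay misalignment feeds directly into the feed gearbox rupture.

the relay misalignment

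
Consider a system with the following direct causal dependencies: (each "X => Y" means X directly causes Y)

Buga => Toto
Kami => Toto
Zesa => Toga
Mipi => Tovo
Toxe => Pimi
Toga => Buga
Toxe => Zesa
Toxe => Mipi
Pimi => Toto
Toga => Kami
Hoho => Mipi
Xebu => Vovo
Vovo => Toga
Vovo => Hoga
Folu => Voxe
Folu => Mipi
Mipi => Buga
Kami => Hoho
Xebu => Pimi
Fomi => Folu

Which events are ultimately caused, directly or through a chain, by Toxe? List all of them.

Buga, Hoho, Kami, Mipi, Pimi, Toga, Toto, Tovo, Zesa

Direct effects: Zesa, Pimi, Mipi.
2 steps out: Toga, Tovo, Buga, Toto.
3 steps out: Kami.
4 steps out: Hoho.
Not reachable from it: Xebu, Vovo, Fomi, Folu, Hoga, Voxe.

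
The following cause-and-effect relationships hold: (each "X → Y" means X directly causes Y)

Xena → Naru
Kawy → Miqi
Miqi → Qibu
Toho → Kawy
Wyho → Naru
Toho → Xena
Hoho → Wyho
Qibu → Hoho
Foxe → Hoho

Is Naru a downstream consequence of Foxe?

Yes

There is a causal chain: Foxe → Hoho → Wyho → Naru.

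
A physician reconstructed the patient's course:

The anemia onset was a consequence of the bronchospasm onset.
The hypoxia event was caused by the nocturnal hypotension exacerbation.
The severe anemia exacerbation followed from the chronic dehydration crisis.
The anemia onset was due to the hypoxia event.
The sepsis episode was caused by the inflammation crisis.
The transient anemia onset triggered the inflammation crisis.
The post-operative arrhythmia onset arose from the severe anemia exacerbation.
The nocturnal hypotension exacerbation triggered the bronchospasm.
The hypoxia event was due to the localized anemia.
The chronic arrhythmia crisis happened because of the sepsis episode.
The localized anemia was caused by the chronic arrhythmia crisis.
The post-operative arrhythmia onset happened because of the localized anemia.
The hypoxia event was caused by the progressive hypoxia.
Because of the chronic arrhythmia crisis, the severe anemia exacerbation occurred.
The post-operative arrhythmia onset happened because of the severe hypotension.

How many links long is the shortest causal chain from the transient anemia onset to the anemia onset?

6

Shortest chain: the transient anemia onset → the inflammation crisis → the sepsis episode → the chronic arrhythmia crisis → the localized anemia → the hypoxia event → the anemia onset.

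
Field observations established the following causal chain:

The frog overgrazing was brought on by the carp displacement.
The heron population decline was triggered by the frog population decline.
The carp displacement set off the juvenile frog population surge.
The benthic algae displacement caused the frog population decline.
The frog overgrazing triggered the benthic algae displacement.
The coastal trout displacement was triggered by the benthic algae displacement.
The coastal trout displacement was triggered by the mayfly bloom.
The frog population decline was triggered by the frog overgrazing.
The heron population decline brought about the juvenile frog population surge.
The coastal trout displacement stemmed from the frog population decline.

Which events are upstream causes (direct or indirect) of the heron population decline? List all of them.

the benthic algae displacement, the carp displacement, the frog overgrazing, the frog population decline

Immediate cause of the heron population decline: the frog population decline.
Further upstream: the carp displacement, the frog overgrazing, the benthic algae displacement.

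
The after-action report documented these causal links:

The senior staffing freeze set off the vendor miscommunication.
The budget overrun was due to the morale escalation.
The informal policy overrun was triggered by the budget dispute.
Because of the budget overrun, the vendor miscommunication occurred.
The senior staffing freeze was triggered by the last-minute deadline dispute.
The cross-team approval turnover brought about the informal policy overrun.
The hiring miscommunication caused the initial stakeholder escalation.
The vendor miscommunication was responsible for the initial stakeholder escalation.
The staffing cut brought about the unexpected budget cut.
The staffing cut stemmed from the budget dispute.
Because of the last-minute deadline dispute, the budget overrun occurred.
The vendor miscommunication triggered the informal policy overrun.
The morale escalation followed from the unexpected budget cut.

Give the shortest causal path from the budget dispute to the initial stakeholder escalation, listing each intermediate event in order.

the budget dispute → the staffing cut
the staffing cut → the unexpected budget cut
the unexpected budget cut → the morale escalation
the morale escalation → the budget overrun
the budget overrun → the vendor miscommunication
the vendor miscommunication → the initial stakeholder escalation
Length: 6 steps.

the budget dispute → the staffing cut → the unexpected budget cut → the morale escalation → the budget overrun → the vendor miscommunication → the initial stakeholder escalation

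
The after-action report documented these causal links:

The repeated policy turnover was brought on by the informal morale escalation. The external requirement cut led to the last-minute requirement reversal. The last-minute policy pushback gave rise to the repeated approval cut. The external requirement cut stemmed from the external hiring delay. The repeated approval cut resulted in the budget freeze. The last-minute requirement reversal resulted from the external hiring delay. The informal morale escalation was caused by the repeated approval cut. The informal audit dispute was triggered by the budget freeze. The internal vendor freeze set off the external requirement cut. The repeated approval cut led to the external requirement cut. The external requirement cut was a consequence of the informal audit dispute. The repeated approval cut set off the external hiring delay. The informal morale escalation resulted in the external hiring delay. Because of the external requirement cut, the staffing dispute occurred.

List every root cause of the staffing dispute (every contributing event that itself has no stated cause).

Tracing upstream from the staffing dispute: the staffing dispute ← the external requirement cut ← the repeated approval cut ← the last-minute policy pushback.
A separate upstream branch: the staffing dispute ← the external requirement cut ← the internal vendor freeze.
Each of those chain origins has no stated cause.

the internal vendor freeze, the last-minute policy pushback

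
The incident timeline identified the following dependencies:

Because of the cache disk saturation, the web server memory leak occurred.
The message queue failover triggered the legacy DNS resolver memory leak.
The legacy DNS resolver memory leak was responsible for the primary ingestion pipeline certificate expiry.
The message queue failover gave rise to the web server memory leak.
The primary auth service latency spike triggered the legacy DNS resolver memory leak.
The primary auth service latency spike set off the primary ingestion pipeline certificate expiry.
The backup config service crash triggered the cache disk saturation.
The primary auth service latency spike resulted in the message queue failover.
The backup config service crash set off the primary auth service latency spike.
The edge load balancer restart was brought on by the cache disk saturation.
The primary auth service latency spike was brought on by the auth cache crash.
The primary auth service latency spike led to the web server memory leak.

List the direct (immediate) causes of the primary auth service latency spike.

the auth cache crash, the backup config service crash → the primary auth service latency spike with nothing further upstream stated.

the auth cache crash, the backup config service crash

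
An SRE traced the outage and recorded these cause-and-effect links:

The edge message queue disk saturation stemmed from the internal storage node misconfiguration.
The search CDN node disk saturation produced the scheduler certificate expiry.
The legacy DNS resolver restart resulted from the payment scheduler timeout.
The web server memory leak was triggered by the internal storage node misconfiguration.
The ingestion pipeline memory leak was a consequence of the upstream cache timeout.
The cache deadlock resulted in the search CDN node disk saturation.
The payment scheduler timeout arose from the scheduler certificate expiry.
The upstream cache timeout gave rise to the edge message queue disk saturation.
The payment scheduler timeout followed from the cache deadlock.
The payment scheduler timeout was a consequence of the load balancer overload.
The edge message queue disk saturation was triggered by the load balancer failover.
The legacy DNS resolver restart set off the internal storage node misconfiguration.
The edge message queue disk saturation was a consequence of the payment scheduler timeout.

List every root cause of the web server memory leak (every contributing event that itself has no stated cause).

Tracing upstream from the web server memory leak: the web server memory leak ← the internal storage node misconfiguration ← the legacy DNS resolver restart ← the payment scheduler timeout ← the cache deadlock.
A separate upstream branch: the web server memory leak ← the internal storage node misconfiguration ← the legacy DNS resolver restart ← the payment scheduler timeout ← the load balancer overload.
Each of those chain origins has no stated cause.

the cache deadlock, the load balancer overload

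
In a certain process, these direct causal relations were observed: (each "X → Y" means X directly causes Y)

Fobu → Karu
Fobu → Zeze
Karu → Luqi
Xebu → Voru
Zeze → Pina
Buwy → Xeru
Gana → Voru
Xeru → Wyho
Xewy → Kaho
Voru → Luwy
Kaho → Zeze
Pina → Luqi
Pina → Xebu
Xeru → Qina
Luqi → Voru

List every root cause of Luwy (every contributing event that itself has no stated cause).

Fobu, Gana, Xewy

Tracing upstream from Luwy: Luwy ← Voru ← Luqi ← Karu ← Fobu.
A separate upstream branch: Luwy ← Voru ← Xebu ← Pina ← Zeze ← Kaho ← Xewy.
A separate upstream branch: Luwy ← Voru ← Gana.
Each of those chain origins has no stated cause.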